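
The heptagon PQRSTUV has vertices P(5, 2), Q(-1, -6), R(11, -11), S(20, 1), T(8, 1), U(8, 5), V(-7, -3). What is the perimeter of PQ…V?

|PQ| = √((-6)² + (-8)²) = √100 = 10
|QR| = √((12)² + (-5)²) = √169 = 13
|RS| = √((9)² + (12)²) = √225 = 15
|ST| = √((-12)² + (0)²) = √144 = 12
|TU| = √((0)² + (4)²) = √16 = 4
|UV| = √((-15)² + (-8)²) = √289 = 17
|VP| = √((12)² + (5)²) = √169 = 13
Perimeter = 10 + 13 + 15 + 12 + 4 + 17 + 13 = 84.

84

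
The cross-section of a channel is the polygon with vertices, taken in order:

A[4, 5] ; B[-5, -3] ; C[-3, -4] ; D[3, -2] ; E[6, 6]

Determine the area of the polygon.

A→B: (4)(-3) − (-5)(5) = 13
B→C: (-5)(-4) − (-3)(-3) = 11
C→D: (-3)(-2) − (3)(-4) = 18
D→E: (3)(6) − (6)(-2) = 30
E→A: (6)(5) − (4)(6) = 6
Σ = 78
Area = |Σ|/2 = 39.

39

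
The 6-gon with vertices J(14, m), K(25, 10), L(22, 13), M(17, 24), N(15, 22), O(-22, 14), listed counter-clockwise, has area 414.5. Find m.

The doubled signed area Σ (x_i y_{i+1} − x_{i+1} y_i) is linear in m.
With m=0 it equals 1064; the coefficient of m is -47 (from the two edges through J).
So -47·m + 1064 = 2·414.5 = 829 ⇒ m = 5.

5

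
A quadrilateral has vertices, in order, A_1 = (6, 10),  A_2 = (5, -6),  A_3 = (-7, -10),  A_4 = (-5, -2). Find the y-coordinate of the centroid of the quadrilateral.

Apply the shoelace (surveyor's) formula. First the cross-terms c_i = x_i·y_{i+1} − x_{i+1}·y_i:
  -86, -92, -36, -38  ⇒  2A = -252, A = -126.
Then Σ (y_i + y_{i+1})·c_i = 1256, so ȳ = 1256 / (6·(-126)) = -314/189.

-314/189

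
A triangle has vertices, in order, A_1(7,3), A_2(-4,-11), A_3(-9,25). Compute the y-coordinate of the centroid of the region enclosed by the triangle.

17/3

Apply the shoelace (surveyor's) formula. First the cross-terms c_i = x_i·y_{i+1} − x_{i+1}·y_i:
  -65, -199, -202  ⇒  2A = -466, A = -233.
Then Σ (y_i + y_{i+1})·c_i = -7922, so ȳ = -7922 / (6·(-233)) = 17/3.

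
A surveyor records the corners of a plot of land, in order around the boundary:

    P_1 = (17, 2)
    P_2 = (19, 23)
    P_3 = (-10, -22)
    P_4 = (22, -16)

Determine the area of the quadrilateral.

562.5

Apply the shoelace (surveyor's) formula: 2A = Σ (x_i·y_{i+1} − x_{i+1}·y_i), indices taken mod 4.
P_1→P_2: (17)(23) − (19)(2) = 353
P_2→P_3: (19)(-22) − (-10)(23) = -188
P_3→P_4: (-10)(-16) − (22)(-22) = 644
P_4→P_1: (22)(2) − (17)(-16) = 316
Σ = 1125
Area = |Σ|/2 = 562.5.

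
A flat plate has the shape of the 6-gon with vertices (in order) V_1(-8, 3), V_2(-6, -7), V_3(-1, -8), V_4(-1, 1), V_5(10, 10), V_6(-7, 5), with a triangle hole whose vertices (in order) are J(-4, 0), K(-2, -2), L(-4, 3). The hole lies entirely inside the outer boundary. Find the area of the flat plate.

Outer boundary:
Σ = (74) + (41) + (-9) + (-20) + (120) + (19) = 225
Area = |Σ|/2 = 112.5.
Hole:
J→K: (-4)(-2) − (-2)(0) = 8
K→L: (-2)(3) − (-4)(-2) = -14
L→J: (-4)(0) − (-4)(3) = 12
Σ = 6
Area = |Σ|/2 = 3.
Net area = 112.5 − 3 = 109.5.

109.5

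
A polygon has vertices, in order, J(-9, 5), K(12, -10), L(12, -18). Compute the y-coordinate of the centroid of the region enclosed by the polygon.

-23/3

Apply the shoelace formula. First the cross-terms c_i = x_i·y_{i+1} − x_{i+1}·y_i:
  30, -96, -102  ⇒  2A = -168, A = -84.
Then Σ (y_i + y_{i+1})·c_i = 3864, so ȳ = 3864 / (6·(-84)) = -23/3.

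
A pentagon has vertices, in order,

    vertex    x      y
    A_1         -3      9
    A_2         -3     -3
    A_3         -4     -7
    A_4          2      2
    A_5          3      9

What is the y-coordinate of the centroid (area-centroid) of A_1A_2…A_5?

400/117

Apply the shoelace formula. First the cross-terms c_i = x_i·y_{i+1} − x_{i+1}·y_i:
  36, 9, 6, 12, 54  ⇒  2A = 117, A = 58.5.
Then Σ (y_i + y_{i+1})·c_i = 1200, so ȳ = 1200 / (6·58.5) = 400/117.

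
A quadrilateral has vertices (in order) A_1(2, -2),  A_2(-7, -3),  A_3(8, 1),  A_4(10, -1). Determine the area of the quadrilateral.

19.5

Cross-terms: -20, 17, -18, -18  ⇒  Σ = -39
Area = |Σ|/2 = 19.5.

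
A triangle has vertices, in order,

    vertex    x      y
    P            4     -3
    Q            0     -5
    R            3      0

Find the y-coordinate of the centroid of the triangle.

-8/3

Apply the surveyor's formula. First the cross-terms c_i = x_i·y_{i+1} − x_{i+1}·y_i:
  -20, 15, -9  ⇒  2A = -14, A = -7.
Then Σ (y_i + y_{i+1})·c_i = 112, so ȳ = 112 / (6·(-7)) = -8/3.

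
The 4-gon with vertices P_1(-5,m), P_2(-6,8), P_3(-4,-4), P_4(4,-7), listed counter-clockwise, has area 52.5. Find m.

Write out the shoelace sum; only the two edges meeting at P_1 involve m:
2·Area = [(4·m − (-5)·(-7)) + ((-5)·8 − (-6)·m)] + 100
       = 10·m + 25 = 105
⇒ m = 8.

8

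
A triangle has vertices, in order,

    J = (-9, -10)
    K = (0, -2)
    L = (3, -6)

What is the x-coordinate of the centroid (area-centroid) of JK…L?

Apply the shoelace (surveyor's) formula. First the cross-terms c_i = x_i·y_{i+1} − x_{i+1}·y_i:
  18, 6, -84  ⇒  2A = -60, A = -30.
Then Σ (x_i + x_{i+1})·c_i = 360, so x̄ = 360 / (6·(-30)) = -2.

-2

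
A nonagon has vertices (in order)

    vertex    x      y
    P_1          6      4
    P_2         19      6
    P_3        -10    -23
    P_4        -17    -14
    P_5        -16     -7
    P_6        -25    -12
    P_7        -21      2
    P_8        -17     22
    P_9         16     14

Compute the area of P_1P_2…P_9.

1048

Σ = (-40) + (-377) + (-251) + (-105) + (17) + (-302) + (-428) + (-590) + (-20) = -2096
Area = |Σ|/2 = 1048.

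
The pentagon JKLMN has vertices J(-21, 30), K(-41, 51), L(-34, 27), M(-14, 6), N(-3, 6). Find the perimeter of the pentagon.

|JK| = √((-20)² + (21)²) = √841 = 29
|KL| = √((7)² + (-24)²) = √625 = 25
|LM| = √((20)² + (-21)²) = √841 = 29
|MN| = √((11)² + (0)²) = √121 = 11
|NJ| = √((-18)² + (24)²) = √900 = 30
Perimeter = 29 + 25 + 29 + 11 + 30 = 124.

124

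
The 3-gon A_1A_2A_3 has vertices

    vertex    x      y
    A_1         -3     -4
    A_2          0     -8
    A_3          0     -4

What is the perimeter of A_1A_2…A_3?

|A_1A_2| = √((3)² + (-4)²) = √25 = 5
|A_2A_3| = √((0)² + (4)²) = √16 = 4
|A_3A_1| = √((-3)² + (0)²) = √9 = 3
Perimeter = 5 + 4 + 3 = 12.

12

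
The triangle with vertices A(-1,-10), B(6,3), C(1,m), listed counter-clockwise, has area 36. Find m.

Write out the shoelace sum; only the two edges meeting at C involve m:
2·Area = [(6·m − 1·3) + (1·(-10) − (-1)·m)] + 57
       = 7·m + 44 = 72
⇒ m = 4.

4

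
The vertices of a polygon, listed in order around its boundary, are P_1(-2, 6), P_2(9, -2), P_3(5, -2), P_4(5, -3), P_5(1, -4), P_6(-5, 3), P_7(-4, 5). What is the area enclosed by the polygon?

Apply the shoelace (surveyor's) formula: 2A = Σ (x_i·y_{i+1} − x_{i+1}·y_i), indices taken mod 7.
Σ = (-50) + (-8) + (-5) + (-17) + (-17) + (-13) + (-14) = -124
Area = |Σ|/2 = 62.

62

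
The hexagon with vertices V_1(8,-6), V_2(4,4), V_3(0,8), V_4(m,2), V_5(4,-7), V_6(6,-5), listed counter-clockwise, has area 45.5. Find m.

Write out the shoelace sum; only the two edges meeting at V_4 involve m:
2·Area = [(0·2 − m·8) + (m·(-7) − 4·2)] + 114
       = -15·m + 106 = 91
⇒ m = 1.

1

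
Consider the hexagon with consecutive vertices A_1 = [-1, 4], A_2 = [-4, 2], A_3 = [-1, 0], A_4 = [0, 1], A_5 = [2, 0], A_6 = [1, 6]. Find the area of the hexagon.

17.5

Apply Gauss's area formula: 2A = Σ (x_i·y_{i+1} − x_{i+1}·y_i), indices taken mod 6.
Σ = (14) + (2) + (-1) + (-2) + (12) + (10) = 35
Area = |Σ|/2 = 17.5.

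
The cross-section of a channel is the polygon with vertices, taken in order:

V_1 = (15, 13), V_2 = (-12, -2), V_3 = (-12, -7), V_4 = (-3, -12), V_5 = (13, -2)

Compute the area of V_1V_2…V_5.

Apply the shoelace formula: 2A = Σ (x_i·y_{i+1} − x_{i+1}·y_i), indices taken mod 5.
Cross-terms: 126, 60, 123, 162, 199  ⇒  Σ = 670
Area = |Σ|/2 = 335.

335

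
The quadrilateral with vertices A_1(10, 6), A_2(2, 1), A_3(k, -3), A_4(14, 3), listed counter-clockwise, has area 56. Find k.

12

The doubled signed area Σ (x_i y_{i+1} − x_{i+1} y_i) is linear in k.
With k=0 it equals 88; the coefficient of k is 2 (from the two edges through A_3).
So 2·k + 88 = 2·56 = 112 ⇒ k = 12.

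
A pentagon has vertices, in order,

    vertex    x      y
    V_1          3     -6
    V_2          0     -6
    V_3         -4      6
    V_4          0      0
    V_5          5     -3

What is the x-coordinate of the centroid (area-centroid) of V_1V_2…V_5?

Apply the shoelace formula. First the cross-terms c_i = x_i·y_{i+1} − x_{i+1}·y_i:
  -18, -24, 0, 0, -21  ⇒  2A = -63, A = -31.5.
Then Σ (x_i + x_{i+1})·c_i = -126, so x̄ = -126 / (6·(-31.5)) = 2/3.

2/3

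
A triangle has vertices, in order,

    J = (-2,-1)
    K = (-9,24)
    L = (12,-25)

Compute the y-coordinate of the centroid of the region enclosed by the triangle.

-2/3

Apply Gauss's area formula. First the cross-terms c_i = x_i·y_{i+1} − x_{i+1}·y_i:
  -57, -63, -62  ⇒  2A = -182, A = -91.
Then Σ (y_i + y_{i+1})·c_i = 364, so ȳ = 364 / (6·(-91)) = -2/3.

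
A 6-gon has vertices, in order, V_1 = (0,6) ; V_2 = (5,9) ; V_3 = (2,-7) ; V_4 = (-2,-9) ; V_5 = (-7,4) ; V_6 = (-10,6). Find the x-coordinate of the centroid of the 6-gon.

Apply the shoelace (surveyor's) formula. First the cross-terms c_i = x_i·y_{i+1} − x_{i+1}·y_i:
  -30, -53, -32, -71, -2, -60  ⇒  2A = -248, A = -124.
Then Σ (x_i + x_{i+1})·c_i = 752, so x̄ = 752 / (6·(-124)) = -94/93.

-94/93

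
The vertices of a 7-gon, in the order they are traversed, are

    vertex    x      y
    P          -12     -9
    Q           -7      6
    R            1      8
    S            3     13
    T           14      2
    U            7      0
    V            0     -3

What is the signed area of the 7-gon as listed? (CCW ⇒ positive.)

P→Q: (-12)(6) − (-7)(-9) = -135
Q→R: (-7)(8) − (1)(6) = -62
R→S: (1)(13) − (3)(8) = -11
S→T: (3)(2) − (14)(13) = -176
T→U: (14)(0) − (7)(2) = -14
U→V: (7)(-3) − (0)(0) = -21
V→P: (0)(-9) − (-12)(-3) = -36
Σ = -455
Signed area = Σ/2 = -227.5 (negative ⇒ clockwise traversal).

-227.5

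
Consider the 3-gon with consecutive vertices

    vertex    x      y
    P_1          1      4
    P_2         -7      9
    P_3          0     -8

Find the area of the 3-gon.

50.5

Apply Gauss's area formula: 2A = Σ (x_i·y_{i+1} − x_{i+1}·y_i), indices taken mod 3.
Σ = (37) + (56) + (8) = 101
Area = |Σ|/2 = 50.5.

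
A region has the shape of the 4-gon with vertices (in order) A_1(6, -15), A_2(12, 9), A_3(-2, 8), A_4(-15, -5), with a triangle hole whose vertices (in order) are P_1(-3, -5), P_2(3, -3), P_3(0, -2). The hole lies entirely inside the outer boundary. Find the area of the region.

360.5

Outer boundary:
Apply Gauss's area formula: 2A = Σ (x_i·y_{i+1} − x_{i+1}·y_i), indices taken mod 4.
Σ = (234) + (114) + (130) + (255) = 733
Area = |Σ|/2 = 366.5.
Hole:
Apply the surveyor's formula: 2A = Σ (x_i·y_{i+1} − x_{i+1}·y_i), indices taken mod 3.
Σ = (24) + (-6) + (-6) = 12
Area = |Σ|/2 = 6.
Net area = 366.5 − 6 = 360.5.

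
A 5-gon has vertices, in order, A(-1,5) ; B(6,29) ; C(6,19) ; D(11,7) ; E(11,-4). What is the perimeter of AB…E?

|AB| = √((7)² + (24)²) = √625 = 25
|BC| = √((0)² + (-10)²) = √100 = 10
|CD| = √((5)² + (-12)²) = √169 = 13
|DE| = √((0)² + (-11)²) = √121 = 11
|EA| = √((-12)² + (9)²) = √225 = 15
Perimeter = 25 + 10 + 13 + 11 + 15 = 74.

74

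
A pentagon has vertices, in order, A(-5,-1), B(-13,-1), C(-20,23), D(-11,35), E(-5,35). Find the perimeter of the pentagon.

|AB| = √((-8)² + (0)²) = √64 = 8
|BC| = √((-7)² + (24)²) = √625 = 25
|CD| = √((9)² + (12)²) = √225 = 15
|DE| = √((6)² + (0)²) = √36 = 6
|EA| = √((0)² + (-36)²) = √1296 = 36
Perimeter = 8 + 25 + 15 + 6 + 36 = 90.

90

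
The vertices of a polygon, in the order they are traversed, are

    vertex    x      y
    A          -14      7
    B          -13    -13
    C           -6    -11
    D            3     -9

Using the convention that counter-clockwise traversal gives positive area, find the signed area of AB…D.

160

Apply Gauss's area formula: 2A = Σ (x_i·y_{i+1} − x_{i+1}·y_i), indices taken mod 4.
A→B: (-14)(-13) − (-13)(7) = 273
B→C: (-13)(-11) − (-6)(-13) = 65
C→D: (-6)(-9) − (3)(-11) = 87
D→A: (3)(7) − (-14)(-9) = -105
Σ = 320
Signed area = Σ/2 = 160 (positive ⇒ counter-clockwise traversal).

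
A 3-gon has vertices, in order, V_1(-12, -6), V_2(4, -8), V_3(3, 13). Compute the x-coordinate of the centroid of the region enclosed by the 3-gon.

-5/3

Apply the shoelace (surveyor's) formula. First the cross-terms c_i = x_i·y_{i+1} − x_{i+1}·y_i:
  120, 76, 138  ⇒  2A = 334, A = 167.
Then Σ (x_i + x_{i+1})·c_i = -1670, so x̄ = -1670 / (6·167) = -5/3.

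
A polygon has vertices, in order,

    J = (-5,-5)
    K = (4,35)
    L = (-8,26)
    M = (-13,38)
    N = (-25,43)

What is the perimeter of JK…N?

134

|JK| = √((9)² + (40)²) = √1681 = 41
|KL| = √((-12)² + (-9)²) = √225 = 15
|LM| = √((-5)² + (12)²) = √169 = 13
|MN| = √((-12)² + (5)²) = √169 = 13
|NJ| = √((20)² + (-48)²) = √2704 = 52
Perimeter = 41 + 15 + 13 + 13 + 52 = 134.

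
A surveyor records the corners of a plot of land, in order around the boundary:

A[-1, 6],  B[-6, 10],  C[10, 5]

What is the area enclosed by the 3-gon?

Apply Gauss's area formula: 2A = Σ (x_i·y_{i+1} − x_{i+1}·y_i), indices taken mod 3.
Σ = (26) + (-130) + (65) = -39
Area = |Σ|/2 = 19.5.

19.5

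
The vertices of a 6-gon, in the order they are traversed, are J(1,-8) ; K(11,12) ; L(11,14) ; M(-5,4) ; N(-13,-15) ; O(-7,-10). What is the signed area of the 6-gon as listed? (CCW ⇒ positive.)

Apply the surveyor's formula: 2A = Σ (x_i·y_{i+1} − x_{i+1}·y_i), indices taken mod 6.
J→K: (1)(12) − (11)(-8) = 100
K→L: (11)(14) − (11)(12) = 22
L→M: (11)(4) − (-5)(14) = 114
M→N: (-5)(-15) − (-13)(4) = 127
N→O: (-13)(-10) − (-7)(-15) = 25
O→J: (-7)(-8) − (1)(-10) = 66
Σ = 454
Signed area = Σ/2 = 227 (positive ⇒ counter-clockwise traversal).

227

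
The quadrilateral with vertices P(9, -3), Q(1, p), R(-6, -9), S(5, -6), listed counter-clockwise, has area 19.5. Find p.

-5

The doubled signed area Σ (x_i y_{i+1} − x_{i+1} y_i) is linear in p.
With p=0 it equals 114; the coefficient of p is 15 (from the two edges through Q).
So 15·p + 114 = 2·19.5 = 39 ⇒ p = -5.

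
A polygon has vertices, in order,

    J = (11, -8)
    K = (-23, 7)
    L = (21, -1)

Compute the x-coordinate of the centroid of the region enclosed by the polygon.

3

Apply the shoelace formula. First the cross-terms c_i = x_i·y_{i+1} − x_{i+1}·y_i:
  -107, -124, -157  ⇒  2A = -388, A = -194.
Then Σ (x_i + x_{i+1})·c_i = -3492, so x̄ = -3492 / (6·(-194)) = 3.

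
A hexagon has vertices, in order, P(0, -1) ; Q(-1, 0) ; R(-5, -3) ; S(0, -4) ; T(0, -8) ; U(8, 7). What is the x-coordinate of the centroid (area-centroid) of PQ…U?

Apply the shoelace formula. First the cross-terms c_i = x_i·y_{i+1} − x_{i+1}·y_i:
  -1, 3, 20, 0, 64, -8  ⇒  2A = 78, A = 39.
Then Σ (x_i + x_{i+1})·c_i = 331, so x̄ = 331 / (6·39) = 331/234.

331/234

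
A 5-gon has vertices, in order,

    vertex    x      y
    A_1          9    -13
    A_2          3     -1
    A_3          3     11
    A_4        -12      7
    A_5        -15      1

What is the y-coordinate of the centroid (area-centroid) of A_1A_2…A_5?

67/83

Apply the shoelace formula. First the cross-terms c_i = x_i·y_{i+1} − x_{i+1}·y_i:
  30, 36, 153, 93, 186  ⇒  2A = 498, A = 249.
Then Σ (y_i + y_{i+1})·c_i = 1206, so ȳ = 1206 / (6·249) = 67/83.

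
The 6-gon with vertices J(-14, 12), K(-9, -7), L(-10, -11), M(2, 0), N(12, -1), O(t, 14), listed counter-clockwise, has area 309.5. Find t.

Write out the shoelace sum; only the two edges meeting at O involve t:
2·Area = [(12·14 − t·(-1)) + (t·12 − (-14)·14)] + 255
       = 13·t + 619 = 619
⇒ t = 0.

0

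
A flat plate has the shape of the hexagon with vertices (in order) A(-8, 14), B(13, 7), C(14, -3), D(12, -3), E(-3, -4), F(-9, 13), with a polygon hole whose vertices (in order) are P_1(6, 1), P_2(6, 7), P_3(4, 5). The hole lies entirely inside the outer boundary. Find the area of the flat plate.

Outer boundary:
A→B: (-8)(7) − (13)(14) = -238
B→C: (13)(-3) − (14)(7) = -137
C→D: (14)(-3) − (12)(-3) = -6
D→E: (12)(-4) − (-3)(-3) = -57
E→F: (-3)(13) − (-9)(-4) = -75
F→A: (-9)(14) − (-8)(13) = -22
Σ = -535
Area = |Σ|/2 = 267.5.
Hole:
Cross-terms: 36, 2, -26  ⇒  Σ = 12
Area = |Σ|/2 = 6.
Net area = 267.5 − 6 = 261.5.

261.5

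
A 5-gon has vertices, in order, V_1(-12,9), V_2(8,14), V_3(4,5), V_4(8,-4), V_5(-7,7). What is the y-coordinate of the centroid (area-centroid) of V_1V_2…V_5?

1820/263

Apply Gauss's area formula. First the cross-terms c_i = x_i·y_{i+1} − x_{i+1}·y_i:
  -240, -16, -56, 28, 21  ⇒  2A = -263, A = -131.5.
Then Σ (y_i + y_{i+1})·c_i = -5460, so ȳ = -5460 / (6·(-131.5)) = 1820/263.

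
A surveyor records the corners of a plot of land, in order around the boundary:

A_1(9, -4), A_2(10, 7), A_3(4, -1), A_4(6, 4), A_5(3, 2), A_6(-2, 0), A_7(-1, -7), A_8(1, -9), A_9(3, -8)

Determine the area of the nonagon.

Apply Gauss's area formula: 2A = Σ (x_i·y_{i+1} − x_{i+1}·y_i), indices taken mod 9.
Cross-terms: 103, -38, 22, 0, 4, 14, 16, 19, 60  ⇒  Σ = 200
Area = |Σ|/2 = 100.

100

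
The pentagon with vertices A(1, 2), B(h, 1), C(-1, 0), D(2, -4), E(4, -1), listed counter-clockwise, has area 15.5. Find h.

The doubled signed area Σ (x_i y_{i+1} − x_{i+1} y_i) is linear in h.
With h=0 it equals 29; the coefficient of h is -2 (from the two edges through B).
So -2·h + 29 = 2·15.5 = 31 ⇒ h = -1.

-1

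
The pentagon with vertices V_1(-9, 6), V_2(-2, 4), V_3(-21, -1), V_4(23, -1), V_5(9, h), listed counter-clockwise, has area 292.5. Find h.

Write out the shoelace sum; only the two edges meeting at V_5 involve h:
2·Area = [(23·h − 9·(-1)) + (9·6 − (-9)·h)] + 106
       = 32·h + 169 = 585
⇒ h = 13.

13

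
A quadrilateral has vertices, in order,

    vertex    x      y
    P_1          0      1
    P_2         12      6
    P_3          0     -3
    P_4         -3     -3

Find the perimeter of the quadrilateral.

36

|P_1P_2| = √((12)² + (5)²) = √169 = 13
|P_2P_3| = √((-12)² + (-9)²) = √225 = 15
|P_3P_4| = √((-3)² + (0)²) = √9 = 3
|P_4P_1| = √((3)² + (4)²) = √25 = 5
Perimeter = 13 + 15 + 3 + 5 = 36.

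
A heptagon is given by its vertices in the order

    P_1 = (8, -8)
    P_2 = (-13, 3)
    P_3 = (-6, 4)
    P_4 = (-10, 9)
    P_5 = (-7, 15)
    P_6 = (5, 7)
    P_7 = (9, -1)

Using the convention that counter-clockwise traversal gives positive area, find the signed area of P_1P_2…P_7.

Σ = (-80) + (-34) + (-14) + (-87) + (-124) + (-68) + (-64) = -471
Signed area = Σ/2 = -235.5 (negative ⇒ clockwise traversal).

-235.5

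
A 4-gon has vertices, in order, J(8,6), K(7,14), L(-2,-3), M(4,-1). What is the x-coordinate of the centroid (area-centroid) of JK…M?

Apply the shoelace formula. First the cross-terms c_i = x_i·y_{i+1} − x_{i+1}·y_i:
  70, 7, 14, 32  ⇒  2A = 123, A = 61.5.
Then Σ (x_i + x_{i+1})·c_i = 1497, so x̄ = 1497 / (6·61.5) = 499/123.

499/123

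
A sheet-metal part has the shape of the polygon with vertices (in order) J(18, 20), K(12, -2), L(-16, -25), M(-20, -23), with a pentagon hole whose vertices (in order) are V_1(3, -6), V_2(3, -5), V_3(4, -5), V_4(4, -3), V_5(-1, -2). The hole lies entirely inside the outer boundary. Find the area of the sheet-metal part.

354.5

Outer boundary:
Apply the shoelace (surveyor's) formula: 2A = Σ (x_i·y_{i+1} − x_{i+1}·y_i), indices taken mod 4.
J→K: (18)(-2) − (12)(20) = -276
K→L: (12)(-25) − (-16)(-2) = -332
L→M: (-16)(-23) − (-20)(-25) = -132
M→J: (-20)(20) − (18)(-23) = 14
Σ = -726
Area = |Σ|/2 = 363.
Hole:
Σ = (3) + (5) + (8) + (-11) + (12) = 17
Area = |Σ|/2 = 8.5.
Net area = 363 − 8.5 = 354.5.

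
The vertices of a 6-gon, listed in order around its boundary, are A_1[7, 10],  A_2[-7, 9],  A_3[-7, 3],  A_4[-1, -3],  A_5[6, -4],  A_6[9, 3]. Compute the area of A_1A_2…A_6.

Σ = (133) + (42) + (24) + (22) + (54) + (69) = 344
Area = |Σ|/2 = 172.

172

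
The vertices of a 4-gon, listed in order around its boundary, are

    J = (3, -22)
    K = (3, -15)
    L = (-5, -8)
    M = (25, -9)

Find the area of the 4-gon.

178

Apply the shoelace formula: 2A = Σ (x_i·y_{i+1} − x_{i+1}·y_i), indices taken mod 4.
Σ = (21) + (-99) + (245) + (-523) = -356
Area = |Σ|/2 = 178.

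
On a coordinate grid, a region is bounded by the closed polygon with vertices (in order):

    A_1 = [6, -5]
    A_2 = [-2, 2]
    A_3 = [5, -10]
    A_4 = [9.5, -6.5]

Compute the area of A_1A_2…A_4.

Cross-terms: 2, 10, 62.5, -8.5  ⇒  Σ = 66
Area = |Σ|/2 = 33.

33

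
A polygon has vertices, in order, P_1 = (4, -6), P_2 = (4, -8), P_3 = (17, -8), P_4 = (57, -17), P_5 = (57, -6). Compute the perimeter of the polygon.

|P_1P_2| = √((0)² + (-2)²) = √4 = 2
|P_2P_3| = √((13)² + (0)²) = √169 = 13
|P_3P_4| = √((40)² + (-9)²) = √1681 = 41
|P_4P_5| = √((0)² + (11)²) = √121 = 11
|P_5P_1| = √((-53)² + (0)²) = √2809 = 53
Perimeter = 2 + 13 + 41 + 11 + 53 = 120.

120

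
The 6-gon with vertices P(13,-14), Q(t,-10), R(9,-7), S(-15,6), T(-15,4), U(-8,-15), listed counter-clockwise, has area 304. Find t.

15

Write out the shoelace sum; only the two edges meeting at Q involve t:
2·Area = [(13·(-10) − t·(-14)) + (t·(-7) − 9·(-10))] + 543
       = 7·t + 503 = 608
⇒ t = 15.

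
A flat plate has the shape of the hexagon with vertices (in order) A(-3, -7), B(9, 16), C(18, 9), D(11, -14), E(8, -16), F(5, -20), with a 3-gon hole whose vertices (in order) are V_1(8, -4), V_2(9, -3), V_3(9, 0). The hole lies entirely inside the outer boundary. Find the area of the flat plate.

389.5

Outer boundary:
Apply the shoelace (surveyor's) formula: 2A = Σ (x_i·y_{i+1} − x_{i+1}·y_i), indices taken mod 6.
Σ = (15) + (-207) + (-351) + (-64) + (-80) + (-95) = -782
Area = |Σ|/2 = 391.
Hole:
Apply the shoelace (surveyor's) formula: 2A = Σ (x_i·y_{i+1} − x_{i+1}·y_i), indices taken mod 3.
Σ = (12) + (27) + (-36) = 3
Area = |Σ|/2 = 1.5.
Net area = 391 − 1.5 = 389.5.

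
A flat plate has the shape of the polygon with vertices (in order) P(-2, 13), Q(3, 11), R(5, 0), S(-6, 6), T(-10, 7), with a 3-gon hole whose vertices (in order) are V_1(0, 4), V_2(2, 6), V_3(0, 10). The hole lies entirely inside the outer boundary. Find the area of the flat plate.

Outer boundary:
Apply Gauss's area formula: 2A = Σ (x_i·y_{i+1} − x_{i+1}·y_i), indices taken mod 5.
Cross-terms: -61, -55, 30, 18, -116  ⇒  Σ = -184
Area = |Σ|/2 = 92.
Hole:
Apply the shoelace formula: 2A = Σ (x_i·y_{i+1} − x_{i+1}·y_i), indices taken mod 3.
Σ = (-8) + (20) + (0) = 12
Area = |Σ|/2 = 6.
Net area = 92 − 6 = 86.

86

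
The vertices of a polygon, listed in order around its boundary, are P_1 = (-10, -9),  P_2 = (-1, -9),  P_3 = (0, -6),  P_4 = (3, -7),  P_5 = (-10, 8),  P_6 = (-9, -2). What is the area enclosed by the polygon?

106

Apply Gauss's area formula: 2A = Σ (x_i·y_{i+1} − x_{i+1}·y_i), indices taken mod 6.
Σ = (81) + (6) + (18) + (-46) + (92) + (61) = 212
Area = |Σ|/2 = 106.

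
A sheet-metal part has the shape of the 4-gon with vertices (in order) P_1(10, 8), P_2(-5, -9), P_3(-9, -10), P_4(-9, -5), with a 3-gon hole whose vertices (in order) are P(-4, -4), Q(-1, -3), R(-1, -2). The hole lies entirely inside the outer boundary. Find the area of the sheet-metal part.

72.5

Outer boundary:
Apply the surveyor's formula: 2A = Σ (x_i·y_{i+1} − x_{i+1}·y_i), indices taken mod 4.
Σ = (-50) + (-31) + (-45) + (-22) = -148
Area = |Σ|/2 = 74.
Hole:
Σ = (8) + (-1) + (-4) = 3
Area = |Σ|/2 = 1.5.
Net area = 74 − 1.5 = 72.5.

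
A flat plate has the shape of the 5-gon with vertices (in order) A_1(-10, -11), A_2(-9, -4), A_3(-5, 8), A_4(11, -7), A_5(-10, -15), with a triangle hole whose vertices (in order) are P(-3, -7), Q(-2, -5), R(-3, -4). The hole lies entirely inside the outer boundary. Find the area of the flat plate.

238

Outer boundary:
Apply the surveyor's formula: 2A = Σ (x_i·y_{i+1} − x_{i+1}·y_i), indices taken mod 5.
Σ = (-59) + (-92) + (-53) + (-235) + (-40) = -479
Area = |Σ|/2 = 239.5.
Hole:
P→Q: (-3)(-5) − (-2)(-7) = 1
Q→R: (-2)(-4) − (-3)(-5) = -7
R→P: (-3)(-7) − (-3)(-4) = 9
Σ = 3
Area = |Σ|/2 = 1.5.
Net area = 239.5 − 1.5 = 238.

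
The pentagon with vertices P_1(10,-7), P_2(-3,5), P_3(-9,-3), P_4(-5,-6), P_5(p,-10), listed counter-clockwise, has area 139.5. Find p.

Write out the shoelace sum; only the two edges meeting at P_5 involve p:
2·Area = [((-5)·(-10) − p·(-6)) + (p·(-7) − 10·(-10))] + 122
       = -1·p + 272 = 279
⇒ p = -7.

-7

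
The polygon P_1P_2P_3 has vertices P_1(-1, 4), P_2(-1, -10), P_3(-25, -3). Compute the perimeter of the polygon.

64

|P_1P_2| = √((0)² + (-14)²) = √196 = 14
|P_2P_3| = √((-24)² + (7)²) = √625 = 25
|P_3P_1| = √((24)² + (7)²) = √625 = 25
Perimeter = 14 + 25 + 25 = 64.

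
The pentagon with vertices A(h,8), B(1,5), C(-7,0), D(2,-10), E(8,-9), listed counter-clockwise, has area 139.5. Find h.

4

Write out the shoelace sum; only the two edges meeting at A involve h:
2·Area = [(8·8 − h·(-9)) + (h·5 − 1·8)] + 167
       = 14·h + 223 = 279
⇒ h = 4.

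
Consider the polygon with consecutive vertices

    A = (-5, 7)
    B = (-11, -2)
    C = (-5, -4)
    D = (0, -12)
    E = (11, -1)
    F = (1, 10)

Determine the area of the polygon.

240.5

Apply Gauss's area formula: 2A = Σ (x_i·y_{i+1} − x_{i+1}·y_i), indices taken mod 6.
A→B: (-5)(-2) − (-11)(7) = 87
B→C: (-11)(-4) − (-5)(-2) = 34
C→D: (-5)(-12) − (0)(-4) = 60
D→E: (0)(-1) − (11)(-12) = 132
E→F: (11)(10) − (1)(-1) = 111
F→A: (1)(7) − (-5)(10) = 57
Σ = 481
Area = |Σ|/2 = 240.5.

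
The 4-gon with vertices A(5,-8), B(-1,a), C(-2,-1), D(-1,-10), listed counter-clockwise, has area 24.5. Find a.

The doubled signed area Σ (x_i y_{i+1} − x_{i+1} y_i) is linear in a.
With a=0 it equals 70; the coefficient of a is 7 (from the two edges through B).
So 7·a + 70 = 2·24.5 = 49 ⇒ a = -3.

-3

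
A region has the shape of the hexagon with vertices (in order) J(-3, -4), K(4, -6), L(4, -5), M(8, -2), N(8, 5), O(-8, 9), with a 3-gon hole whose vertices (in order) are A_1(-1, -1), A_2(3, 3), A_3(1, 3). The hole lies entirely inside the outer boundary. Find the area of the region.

Outer boundary:
Apply the shoelace (surveyor's) formula: 2A = Σ (x_i·y_{i+1} − x_{i+1}·y_i), indices taken mod 6.
Σ = (34) + (4) + (32) + (56) + (112) + (59) = 297
Area = |Σ|/2 = 148.5.
Hole:
Apply Gauss's area formula: 2A = Σ (x_i·y_{i+1} − x_{i+1}·y_i), indices taken mod 3.
Cross-terms: 0, 6, 2  ⇒  Σ = 8
Area = |Σ|/2 = 4.
Net area = 148.5 − 4 = 144.5.

144.5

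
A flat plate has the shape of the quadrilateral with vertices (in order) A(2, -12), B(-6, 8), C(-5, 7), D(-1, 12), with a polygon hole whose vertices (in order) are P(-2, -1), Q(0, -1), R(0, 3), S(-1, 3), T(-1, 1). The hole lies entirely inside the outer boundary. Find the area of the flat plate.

56.5

Outer boundary:
Apply the shoelace formula: 2A = Σ (x_i·y_{i+1} − x_{i+1}·y_i), indices taken mod 4.
Σ = (-56) + (-2) + (-53) + (-12) = -123
Area = |Σ|/2 = 61.5.
Hole:
Apply the surveyor's formula: 2A = Σ (x_i·y_{i+1} − x_{i+1}·y_i), indices taken mod 5.
Σ = (2) + (0) + (3) + (2) + (3) = 10
Area = |Σ|/2 = 5.
Net area = 61.5 − 5 = 56.5.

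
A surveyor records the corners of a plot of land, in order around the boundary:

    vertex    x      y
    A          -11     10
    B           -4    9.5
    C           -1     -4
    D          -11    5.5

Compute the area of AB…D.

Apply the shoelace formula: 2A = Σ (x_i·y_{i+1} − x_{i+1}·y_i), indices taken mod 4.
A→B: (-11)(9.5) − (-4)(10) = -64.5
B→C: (-4)(-4) − (-1)(9.5) = 25.5
C→D: (-1)(5.5) − (-11)(-4) = -49.5
D→A: (-11)(10) − (-11)(5.5) = -49.5
Σ = -138
Area = |Σ|/2 = 69.

69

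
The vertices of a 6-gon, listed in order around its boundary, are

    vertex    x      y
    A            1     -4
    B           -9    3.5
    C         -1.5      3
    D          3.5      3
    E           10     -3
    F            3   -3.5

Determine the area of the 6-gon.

72.125

Apply Gauss's area formula: 2A = Σ (x_i·y_{i+1} − x_{i+1}·y_i), indices taken mod 6.
Cross-terms: -32.5, -21.75, -15, -40.5, -26, -8.5  ⇒  Σ = -144.25
Area = |Σ|/2 = 72.125.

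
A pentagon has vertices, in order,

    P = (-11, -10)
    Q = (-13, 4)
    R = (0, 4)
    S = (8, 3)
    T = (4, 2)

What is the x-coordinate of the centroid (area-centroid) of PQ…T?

-795/136

Apply the surveyor's formula. First the cross-terms c_i = x_i·y_{i+1} − x_{i+1}·y_i:
  -174, -52, -32, 4, -18  ⇒  2A = -272, A = -136.
Then Σ (x_i + x_{i+1})·c_i = 4770, so x̄ = 4770 / (6·(-136)) = -795/136.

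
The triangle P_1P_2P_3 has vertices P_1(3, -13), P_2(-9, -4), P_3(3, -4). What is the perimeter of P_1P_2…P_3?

|P_1P_2| = √((-12)² + (9)²) = √225 = 15
|P_2P_3| = √((12)² + (0)²) = √144 = 12
|P_3P_1| = √((0)² + (-9)²) = √81 = 9
Perimeter = 15 + 12 + 9 = 36.

36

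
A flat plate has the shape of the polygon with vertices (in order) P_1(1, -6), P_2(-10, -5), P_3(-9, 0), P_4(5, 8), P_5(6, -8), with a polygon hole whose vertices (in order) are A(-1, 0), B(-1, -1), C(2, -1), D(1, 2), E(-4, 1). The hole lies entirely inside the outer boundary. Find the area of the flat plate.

Outer boundary:
Σ = (-65) + (-45) + (-72) + (-88) + (-28) = -298
Area = |Σ|/2 = 149.
Hole:
Apply the surveyor's formula: 2A = Σ (x_i·y_{i+1} − x_{i+1}·y_i), indices taken mod 5.
A→B: (-1)(-1) − (-1)(0) = 1
B→C: (-1)(-1) − (2)(-1) = 3
C→D: (2)(2) − (1)(-1) = 5
D→E: (1)(1) − (-4)(2) = 9
E→A: (-4)(0) − (-1)(1) = 1
Σ = 19
Area = |Σ|/2 = 9.5.
Net area = 149 − 9.5 = 139.5.

139.5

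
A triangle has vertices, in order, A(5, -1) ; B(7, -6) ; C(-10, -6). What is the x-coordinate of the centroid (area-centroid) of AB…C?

2/3

Apply Gauss's area formula. First the cross-terms c_i = x_i·y_{i+1} − x_{i+1}·y_i:
  -23, -102, 40  ⇒  2A = -85, A = -42.5.
Then Σ (x_i + x_{i+1})·c_i = -170, so x̄ = -170 / (6·(-42.5)) = 2/3.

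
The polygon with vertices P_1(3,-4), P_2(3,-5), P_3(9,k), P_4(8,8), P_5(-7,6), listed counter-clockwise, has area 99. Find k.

Write out the shoelace sum; only the two edges meeting at P_3 involve k:
2·Area = [(3·k − 9·(-5)) + (9·8 − 8·k)] + 111
       = -5·k + 228 = 198
⇒ k = 6.

6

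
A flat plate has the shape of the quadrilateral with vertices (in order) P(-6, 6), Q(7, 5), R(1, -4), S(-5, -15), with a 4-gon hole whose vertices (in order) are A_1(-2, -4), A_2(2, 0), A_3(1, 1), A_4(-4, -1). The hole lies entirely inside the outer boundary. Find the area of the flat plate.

116.5

Outer boundary:
Apply the surveyor's formula: 2A = Σ (x_i·y_{i+1} − x_{i+1}·y_i), indices taken mod 4.
Σ = (-72) + (-33) + (-35) + (-120) = -260
Area = |Σ|/2 = 130.
Hole:
Σ = (8) + (2) + (3) + (14) = 27
Area = |Σ|/2 = 13.5.
Net area = 130 − 13.5 = 116.5.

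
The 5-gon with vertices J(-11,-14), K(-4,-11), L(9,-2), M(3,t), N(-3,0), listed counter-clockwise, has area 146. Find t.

6

The doubled signed area Σ (x_i y_{i+1} − x_{i+1} y_i) is linear in t.
With t=0 it equals 220; the coefficient of t is 12 (from the two edges through M).
So 12·t + 220 = 2·146 = 292 ⇒ t = 6.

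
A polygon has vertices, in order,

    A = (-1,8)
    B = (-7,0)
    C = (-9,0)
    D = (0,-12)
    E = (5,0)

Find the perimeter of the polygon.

50

|AB| = √((-6)² + (-8)²) = √100 = 10
|BC| = √((-2)² + (0)²) = √4 = 2
|CD| = √((9)² + (-12)²) = √225 = 15
|DE| = √((5)² + (12)²) = √169 = 13
|EA| = √((-6)² + (8)²) = √100 = 10
Perimeter = 10 + 2 + 15 + 13 + 10 = 50.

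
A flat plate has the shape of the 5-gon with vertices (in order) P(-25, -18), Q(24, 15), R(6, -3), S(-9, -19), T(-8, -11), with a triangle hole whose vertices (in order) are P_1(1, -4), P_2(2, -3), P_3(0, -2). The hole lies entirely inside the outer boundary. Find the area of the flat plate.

Outer boundary:
Apply Gauss's area formula: 2A = Σ (x_i·y_{i+1} − x_{i+1}·y_i), indices taken mod 5.
Cross-terms: 57, -162, -141, -53, -131  ⇒  Σ = -430
Area = |Σ|/2 = 215.
Hole:
Cross-terms: 5, -4, 2  ⇒  Σ = 3
Area = |Σ|/2 = 1.5.
Net area = 215 − 1.5 = 213.5.

213.5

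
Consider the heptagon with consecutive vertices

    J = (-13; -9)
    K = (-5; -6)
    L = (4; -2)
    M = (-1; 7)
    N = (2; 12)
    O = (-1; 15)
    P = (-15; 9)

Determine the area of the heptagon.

Apply the shoelace (surveyor's) formula: 2A = Σ (x_i·y_{i+1} − x_{i+1}·y_i), indices taken mod 7.
J→K: (-13)(-6) − (-5)(-9) = 33
K→L: (-5)(-2) − (4)(-6) = 34
L→M: (4)(7) − (-1)(-2) = 26
M→N: (-1)(12) − (2)(7) = -26
N→O: (2)(15) − (-1)(12) = 42
O→P: (-1)(9) − (-15)(15) = 216
P→J: (-15)(-9) − (-13)(9) = 252
Σ = 577
Area = |Σ|/2 = 288.5.

288.5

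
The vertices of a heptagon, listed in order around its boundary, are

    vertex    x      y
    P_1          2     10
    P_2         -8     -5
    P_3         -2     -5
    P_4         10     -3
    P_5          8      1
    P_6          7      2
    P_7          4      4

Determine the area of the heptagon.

Apply the surveyor's formula: 2A = Σ (x_i·y_{i+1} − x_{i+1}·y_i), indices taken mod 7.
Σ = (70) + (30) + (56) + (34) + (9) + (20) + (32) = 251
Area = |Σ|/2 = 125.5.

125.5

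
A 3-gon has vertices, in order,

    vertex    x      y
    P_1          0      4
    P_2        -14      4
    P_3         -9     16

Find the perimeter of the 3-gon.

|P_1P_2| = √((-14)² + (0)²) = √196 = 14
|P_2P_3| = √((5)² + (12)²) = √169 = 13
|P_3P_1| = √((9)² + (-12)²) = √225 = 15
Perimeter = 14 + 13 + 15 = 42.

42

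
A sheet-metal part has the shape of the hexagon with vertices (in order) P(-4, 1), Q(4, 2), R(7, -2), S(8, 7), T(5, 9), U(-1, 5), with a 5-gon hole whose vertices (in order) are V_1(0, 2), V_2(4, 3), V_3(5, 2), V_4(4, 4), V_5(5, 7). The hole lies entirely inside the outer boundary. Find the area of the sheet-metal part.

53

Outer boundary:
Σ = (-12) + (-22) + (65) + (37) + (34) + (19) = 121
Area = |Σ|/2 = 60.5.
Hole:
Apply Gauss's area formula: 2A = Σ (x_i·y_{i+1} − x_{i+1}·y_i), indices taken mod 5.
Σ = (-8) + (-7) + (12) + (8) + (10) = 15
Area = |Σ|/2 = 7.5.
Net area = 60.5 − 7.5 = 53.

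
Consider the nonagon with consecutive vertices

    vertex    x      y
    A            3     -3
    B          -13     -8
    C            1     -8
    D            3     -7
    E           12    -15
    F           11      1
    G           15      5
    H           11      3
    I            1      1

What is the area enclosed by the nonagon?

157

Apply Gauss's area formula: 2A = Σ (x_i·y_{i+1} − x_{i+1}·y_i), indices taken mod 9.
Σ = (-63) + (112) + (17) + (39) + (177) + (40) + (-10) + (8) + (-6) = 314
Area = |Σ|/2 = 157.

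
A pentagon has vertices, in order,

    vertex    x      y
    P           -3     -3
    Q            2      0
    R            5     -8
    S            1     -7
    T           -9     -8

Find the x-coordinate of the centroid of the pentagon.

Apply the surveyor's formula. First the cross-terms c_i = x_i·y_{i+1} − x_{i+1}·y_i:
  6, -16, -27, -71, 3  ⇒  2A = -105, A = -52.5.
Then Σ (x_i + x_{i+1})·c_i = 252, so x̄ = 252 / (6·(-52.5)) = -0.8.

-0.8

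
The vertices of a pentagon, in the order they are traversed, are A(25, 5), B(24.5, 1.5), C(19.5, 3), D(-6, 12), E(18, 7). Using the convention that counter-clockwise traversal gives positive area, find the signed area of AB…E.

-65.875

A→B: (25)(1.5) − (24.5)(5) = -85
B→C: (24.5)(3) − (19.5)(1.5) = 44.25
C→D: (19.5)(12) − (-6)(3) = 252
D→E: (-6)(7) − (18)(12) = -258
E→A: (18)(5) − (25)(7) = -85
Σ = -131.75
Signed area = Σ/2 = -65.875 (negative ⇒ clockwise traversal).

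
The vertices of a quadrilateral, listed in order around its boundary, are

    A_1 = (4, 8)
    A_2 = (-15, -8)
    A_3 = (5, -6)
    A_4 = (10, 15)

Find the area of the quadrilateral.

186.5

Apply Gauss's area formula: 2A = Σ (x_i·y_{i+1} − x_{i+1}·y_i), indices taken mod 4.
Σ = (88) + (130) + (135) + (20) = 373
Area = |Σ|/2 = 186.5.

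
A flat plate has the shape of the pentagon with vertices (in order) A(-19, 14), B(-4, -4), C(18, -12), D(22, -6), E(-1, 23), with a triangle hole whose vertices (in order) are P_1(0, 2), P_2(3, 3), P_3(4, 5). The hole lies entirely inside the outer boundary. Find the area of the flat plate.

663

Outer boundary:
Σ = (132) + (120) + (156) + (500) + (423) = 1331
Area = |Σ|/2 = 665.5.
Hole:
P_1→P_2: (0)(3) − (3)(2) = -6
P_2→P_3: (3)(5) − (4)(3) = 3
P_3→P_1: (4)(2) − (0)(5) = 8
Σ = 5
Area = |Σ|/2 = 2.5.
Net area = 665.5 − 2.5 = 663.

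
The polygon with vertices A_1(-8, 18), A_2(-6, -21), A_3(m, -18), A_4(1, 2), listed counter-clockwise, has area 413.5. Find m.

17

The doubled signed area Σ (x_i y_{i+1} − x_{i+1} y_i) is linear in m.
With m=0 it equals 436; the coefficient of m is 23 (from the two edges through A_3).
So 23·m + 436 = 2·413.5 = 827 ⇒ m = 17.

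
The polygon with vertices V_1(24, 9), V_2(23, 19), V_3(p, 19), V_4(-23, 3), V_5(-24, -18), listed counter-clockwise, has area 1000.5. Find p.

-11

Write out the shoelace sum; only the two edges meeting at V_3 involve p:
2·Area = [(23·19 − p·19) + (p·3 − (-23)·19)] + 951
       = -16·p + 1825 = 2001
⇒ p = -11.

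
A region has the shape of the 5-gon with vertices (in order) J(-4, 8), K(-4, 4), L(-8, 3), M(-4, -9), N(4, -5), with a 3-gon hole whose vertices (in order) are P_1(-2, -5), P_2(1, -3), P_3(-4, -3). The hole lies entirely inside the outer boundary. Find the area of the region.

Outer boundary:
Apply the shoelace (surveyor's) formula: 2A = Σ (x_i·y_{i+1} − x_{i+1}·y_i), indices taken mod 5.
J→K: (-4)(4) − (-4)(8) = 16
K→L: (-4)(3) − (-8)(4) = 20
L→M: (-8)(-9) − (-4)(3) = 84
M→N: (-4)(-5) − (4)(-9) = 56
N→J: (4)(8) − (-4)(-5) = 12
Σ = 188
Area = |Σ|/2 = 94.
Hole:
Apply the surveyor's formula: 2A = Σ (x_i·y_{i+1} − x_{i+1}·y_i), indices taken mod 3.
Σ = (11) + (-15) + (14) = 10
Area = |Σ|/2 = 5.
Net area = 94 − 5 = 89.

89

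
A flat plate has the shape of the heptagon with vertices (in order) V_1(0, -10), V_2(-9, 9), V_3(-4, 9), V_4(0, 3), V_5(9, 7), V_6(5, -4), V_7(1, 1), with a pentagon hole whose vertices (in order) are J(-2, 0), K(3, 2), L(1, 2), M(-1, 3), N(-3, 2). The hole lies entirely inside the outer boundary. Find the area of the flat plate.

115

Outer boundary:
Σ = (-90) + (-45) + (-12) + (-27) + (-71) + (9) + (-10) = -246
Area = |Σ|/2 = 123.
Hole:
Apply the shoelace (surveyor's) formula: 2A = Σ (x_i·y_{i+1} − x_{i+1}·y_i), indices taken mod 5.
J→K: (-2)(2) − (3)(0) = -4
K→L: (3)(2) − (1)(2) = 4
L→M: (1)(3) − (-1)(2) = 5
M→N: (-1)(2) − (-3)(3) = 7
N→J: (-3)(0) − (-2)(2) = 4
Σ = 16
Area = |Σ|/2 = 8.
Net area = 123 − 8 = 115.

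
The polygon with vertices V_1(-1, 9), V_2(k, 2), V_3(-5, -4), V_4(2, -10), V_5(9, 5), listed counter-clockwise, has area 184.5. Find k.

Write out the shoelace sum; only the two edges meeting at V_2 involve k:
2·Area = [((-1)·2 − k·9) + (k·(-4) − (-5)·2)] + 244
       = -13·k + 252 = 369
⇒ k = -9.

-9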